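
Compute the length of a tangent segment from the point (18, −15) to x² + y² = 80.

With centre O = (0, 0), |OP|² = 549 and r² = 80.
By the tangent–radius right angle, tangent length = √(|PO|² − r²) = √469.

√469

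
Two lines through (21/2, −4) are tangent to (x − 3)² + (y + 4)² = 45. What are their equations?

2x − y = 25 and 2x + y = 17

Write the tangent as mx − y + (−4 − m·(21/2)) = 0 and set its distance from the centre to 3√5:
(−15/2m − (0))² = 45(m² + 1)
m² − 4 = 0, so m = 2 or m = −2.
With m = 2: 2x − y = 25. With m = −2: 2x + y = 17.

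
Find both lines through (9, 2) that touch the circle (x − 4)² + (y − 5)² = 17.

x − 4y = 1 and 4x + y = 38

Let a tangent through (9, 2) have slope m. Its distance from (4, 5) must equal √17:
[m·(−5) − (3)]² = 17(m² + 1)
4m² + 15m − 4 = 0, so m = 1/4 or m = −4.
With m = 1/4: x − 4y = 1. With m = −4: 4x + y = 38.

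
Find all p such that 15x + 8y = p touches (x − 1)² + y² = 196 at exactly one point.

p = −223 or p = 253

The line touches the circle iff its distance from (1, 0) is 14:
|15·1 + 8·0 − p| / √289 = 14
|p − (15)| = 14·17, so p = 253 or p = −223.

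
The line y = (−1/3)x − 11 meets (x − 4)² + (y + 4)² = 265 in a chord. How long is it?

9√10

From the line, y = (−33 − x)/3. Substituting:
10x² − 30x − 1800 = 0  ⟹  x² − 3x − 180 = 0
x = 15 or x = −12, giving (15, −16) and (−12, −7).
Chord length = distance between (15, −16) and (−12, −7) = √810 = 9√10.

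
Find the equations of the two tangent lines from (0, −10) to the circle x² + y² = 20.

Write the tangent as mx − y + (−10 − m·(0)) = 0 and set its distance from the centre to 2√5:
[m·(0) − (10)]² = 20(m² + 1)
m² − 4 = 0, so m = 2 or m = −2.
With m = 2: 2x − y = 10. With m = −2: 2x + y = −10.

2x − y = 10 and 2x + y = −10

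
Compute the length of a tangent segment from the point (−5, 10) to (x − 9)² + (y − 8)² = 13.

The centre is (9, 8) and r = √13. The square of the distance from P to the centre is 196 + 4 = 200.
The tangent meets the radius at right angles, so tangent² = |PO|² − r² = 200 − 13 = 187.

√187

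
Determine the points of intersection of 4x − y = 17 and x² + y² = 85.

Express y = 4x − 17 and substitute into the circle:
17x² − 136x + 204 = 0  ⟹  x² − 8x + 12 = 0
x = 6 or x = 2, giving (6, 7) and (2, −9).

(2, −9) and (6, 7)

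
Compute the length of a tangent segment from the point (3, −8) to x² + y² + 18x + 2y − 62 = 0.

Centre (−9, −1), r² = 144. |PO|² = (12)² + (−7)² = 193.
Power of the point: PT² = |PO|² − r² = 49, so PT = 7.

7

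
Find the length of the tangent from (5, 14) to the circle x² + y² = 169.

2√13

Centre (0, 0), r² = 169. |PO|² = (5)² + (14)² = 221.
By the tangent–radius right angle, tangent length = √(|PO|² − r²) = √52 = 2√13.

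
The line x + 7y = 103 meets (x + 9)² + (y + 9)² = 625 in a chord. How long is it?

Centre (−9, −9), r² = 625. Perpendicular distance d from centre to line = |−175| / √50 = 175/√50.
Half the chord is √(r² − d²) = √(25/2), so the full chord is 5√2.

5√2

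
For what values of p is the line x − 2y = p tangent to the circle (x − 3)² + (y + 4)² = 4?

p = 11 ± 2√5

The line touches the circle iff its distance from (3, −4) is 2:
|1·3 − 2·(−4) − p| / √5 = 2
|p − (11)| = 2√5.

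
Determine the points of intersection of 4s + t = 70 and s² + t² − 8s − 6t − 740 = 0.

From the line, t = −4s + 70. Substituting:
17s² − 544s + 3740 = 0  ⟹  s² − 32s + 220 = 0
s = 22 or s = 10, giving (22, −18) and (10, 30).

(10, 30) and (22, −18)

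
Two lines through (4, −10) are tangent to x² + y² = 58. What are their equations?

7x − 3y = 58 and 3x + 7y = −58

Write the tangent as mx − y + (−10 − m·(4)) = 0 and set its distance from the centre to √58:
(−4m − (10))² = 58(m² + 1)
21m² − 40m − 21 = 0, so m = 7/3 or m = −3/7.
Through (4, −10) these give 7x − 3y = 58 and 3x + 7y = −58.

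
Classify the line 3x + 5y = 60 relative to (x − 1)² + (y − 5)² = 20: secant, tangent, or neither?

neither

Centre (1, 5), r² = 20. Distance² from centre to line = (−32)²/34 = 512/17.
Since d² > r², the line lies outside the circle.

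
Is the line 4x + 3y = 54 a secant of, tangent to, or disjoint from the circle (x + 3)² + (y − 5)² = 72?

disjoint

d² = (4·(−3) + 3·5 − (54))²/25 = 2601/25; r² = 72.
Since d² > r², the line lies outside the circle.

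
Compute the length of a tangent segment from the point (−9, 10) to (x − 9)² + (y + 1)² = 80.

With centre O = (9, −1), |OP|² = 445 and r² = 80.
The tangent meets the radius at right angles, so tangent² = |PO|² − r² = 445 − 80 = 365.

√365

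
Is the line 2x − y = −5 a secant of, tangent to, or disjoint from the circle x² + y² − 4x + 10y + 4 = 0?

d² = (2·2 − 1·(−5) − (−5))²/5 = 196/5; r² = 25.
Since d² > r², the line lies outside the circle.

disjoint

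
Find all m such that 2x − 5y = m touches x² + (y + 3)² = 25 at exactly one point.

The line touches the circle iff its distance from (0, −3) is 5:
|2·0 − 5·(−3) − m| / √29 = 5
|m − (15)| = 5√29.

m = 15 ± 5√29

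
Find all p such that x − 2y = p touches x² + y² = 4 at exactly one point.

p = ±2√5

Tangency holds when the distance from the centre (0, 0) to the line equals the radius 2:
|1·0 − 2·0 − p| / √5 = 2
|p| = 2√5.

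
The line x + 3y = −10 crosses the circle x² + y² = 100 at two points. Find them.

Express y = (−10 − x)/3 and substitute into the circle:
10x² + 20x − 800 = 0  ⟹  x² + 2x − 80 = 0
x = 8 or x = −10, giving (8, −6) and (−10, 0).

(−10, 0) and (8, −6)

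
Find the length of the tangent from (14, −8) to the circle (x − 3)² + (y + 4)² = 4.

√133

With centre O = (3, −4), |OP|² = 137 and r² = 4.
The tangent meets the radius at right angles, so tangent² = |PO|² − r² = 137 − 4 = 133.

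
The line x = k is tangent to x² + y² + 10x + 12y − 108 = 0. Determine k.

k = −18 or k = 8

The line touches the circle iff its distance from (−5, −6) is 13:
|1·(−5) + 0·(−6) − k| / √1 = 13
|k − (−5)| = 13, so k = 8 or k = −18.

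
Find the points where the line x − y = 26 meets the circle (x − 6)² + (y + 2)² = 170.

Substitute y = x − 26:
2x² − 60x + 442 = 0  ⟹  x² − 30x + 221 = 0
x = 17 or x = 13, giving (17, −9) and (13, −13).

(13, −13) and (17, −9)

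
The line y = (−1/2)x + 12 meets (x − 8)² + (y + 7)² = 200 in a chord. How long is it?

The distance from (8, −7) to the line is 30/√5, and r² = 200.
Half the chord is √(r² − d²) = √(20), so the full chord is 4√5.

4√5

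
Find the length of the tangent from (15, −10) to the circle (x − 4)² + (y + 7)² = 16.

The centre is (4, −7) and r = 4. The square of the distance from P to the centre is 121 + 9 = 130.
Power of the point: PT² = |PO|² − r² = 114, so PT = √114.

√114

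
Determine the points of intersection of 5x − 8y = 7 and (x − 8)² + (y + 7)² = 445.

(−13, −9) and (19, 11)

Substitute y = (−7 + 5x)/8:
89x² − 534x − 21983 = 0  ⟹  x² − 6x − 247 = 0
x = 19 or x = −13, giving (19, 11) and (−13, −9).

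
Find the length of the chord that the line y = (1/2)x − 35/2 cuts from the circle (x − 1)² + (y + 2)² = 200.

4√5

From the line, y = (−35 + x)/2. Substituting:
5x² − 70x + 165 = 0  ⟹  x² − 14x + 33 = 0
x = 11 or x = 3, giving (11, −12) and (3, −16).
|(11, −12) − (3, −16)| = √((8)² + (4)²) = 4√5.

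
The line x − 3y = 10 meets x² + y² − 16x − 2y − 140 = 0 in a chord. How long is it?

Substitute y = (−10 + x)/3:
10x² − 170x − 1100 = 0  ⟹  x² − 17x − 110 = 0
x = 22 or x = −5, giving (22, 4) and (−5, −5).
Chord length = distance between (22, 4) and (−5, −5) = √810 = 9√10.

9√10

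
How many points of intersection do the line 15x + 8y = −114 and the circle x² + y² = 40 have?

0

Substituting the line into the circle gives 289x² + 3420x + 10436 = 0.
Discriminant = (3420)² − 4·289·(10436) = −367616 < 0.
No real roots: the line does not meet the circle.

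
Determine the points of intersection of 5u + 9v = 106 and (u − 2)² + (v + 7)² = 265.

Express v = (106 − 5u)/9 and substitute into the circle:
106u² − 2014u + 7420 = 0  ⟹  u² − 19u + 70 = 0
u = 14 or u = 5, giving (14, 4) and (5, 9).

(5, 9) and (14, 4)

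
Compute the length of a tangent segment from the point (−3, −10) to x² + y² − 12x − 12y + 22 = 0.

√287

Centre (6, 6), r² = 50. |PO|² = (−9)² + (−16)² = 337.
Power of the point: PT² = |PO|² − r² = 287, so PT = √287.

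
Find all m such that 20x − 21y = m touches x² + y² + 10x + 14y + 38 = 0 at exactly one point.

For a tangent, require d(centre, line) = r = 6.
|20·(−5) − 21·(−7) − m| / √841 = 6
|m − (47)| = 6·29, so m = 221 or m = −127.

m = −127 or m = 221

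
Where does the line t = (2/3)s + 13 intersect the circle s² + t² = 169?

Substitute t = (39 + 2s)/3:
13s² + 156s = 0  ⟹  s² + 12s = 0
s = 0 or s = −12, giving (0, 13) and (−12, 5).

(−12, 5) and (0, 13)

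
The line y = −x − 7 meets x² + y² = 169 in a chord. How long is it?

17√2

The distance from (0, 0) to the line is 7/√2, and r² = 169.
Half the chord is √(r² − d²) = √(289/2), so the full chord is 17√2.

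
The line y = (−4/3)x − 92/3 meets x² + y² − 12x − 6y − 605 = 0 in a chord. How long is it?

10

The distance from (6, 3) to the line is 125/√25, and r² = 650.
Chord = 2√(r² − d²) = 2·√(25) = 10.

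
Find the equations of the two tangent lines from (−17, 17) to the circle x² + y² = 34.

Write the tangent as mx − y + (17 − m·(−17)) = 0 and set its distance from the centre to √34:
(17m − (−17))² = 34(m² + 1)
15m² + 34m + 15 = 0, so m = −5/3 or m = −3/5.
Through (−17, 17) these give 5x + 3y = −34 and 3x + 5y = 34.

5x + 3y = −34 and 3x + 5y = 34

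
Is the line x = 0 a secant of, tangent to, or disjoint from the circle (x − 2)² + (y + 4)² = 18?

Substituting the line into the circle gives y² + 8y + 2 = 0.
Discriminant = (8)² − 4·1·(2) = 56 > 0.
Two real roots: the line is a secant.

secant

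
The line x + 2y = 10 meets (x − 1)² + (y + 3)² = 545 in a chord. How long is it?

From the line, y = (10 − x)/2. Substituting:
5x² − 40x − 1920 = 0  ⟹  x² − 8x − 384 = 0
x = 24 or x = −16, giving (24, −7) and (−16, 13).
Chord length = distance between (24, −7) and (−16, 13) = √2000 = 20√5.

20√5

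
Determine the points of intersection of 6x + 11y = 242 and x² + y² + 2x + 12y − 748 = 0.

(0, 22) and (22, 10)

From the line, y = (242 − 6x)/11. Substituting:
157x² − 3454x = 0  ⟹  x² − 22x = 0
x = 22 or x = 0, giving (22, 10) and (0, 22).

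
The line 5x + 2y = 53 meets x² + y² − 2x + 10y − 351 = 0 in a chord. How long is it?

The distance from (1, −5) to the line is 58/√29, and r² = 377.
Half the chord is √(r² − d²) = √(261), so the full chord is 6√29.

6√29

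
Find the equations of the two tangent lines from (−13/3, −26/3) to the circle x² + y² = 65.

7x + 4y = −65 and x − 8y = 65

Let a tangent through (−13/3, −26/3) have slope m. Its distance from (0, 0) must equal √65:
[m·(13/3) − (26/3)]² = 65(m² + 1)
32m² + 52m − 7 = 0, so m = −7/4 or m = 1/8.
Through (−13/3, −26/3) these give 7x + 4y = −65 and x − 8y = 65.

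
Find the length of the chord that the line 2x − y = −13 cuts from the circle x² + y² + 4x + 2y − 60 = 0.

6√5

The distance from (−2, −1) to the line is 10/√5, and r² = 65.
Half the chord is √(r² − d²) = √(45), so the full chord is 6√5.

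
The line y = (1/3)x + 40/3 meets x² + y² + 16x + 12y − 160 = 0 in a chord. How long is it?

2√10

Express y = (40 + x)/3 and substitute into the circle:
10x² + 260x + 1600 = 0  ⟹  x² + 26x + 160 = 0
x = −10 or x = −16, giving (−10, 10) and (−16, 8).
Chord length = distance between (−10, 10) and (−16, 8) = √40 = 2√10.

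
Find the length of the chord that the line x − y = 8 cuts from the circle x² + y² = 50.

Centre (0, 0), r² = 50. Perpendicular distance d from centre to line = |−8| / √2 = 8/√2.
Chord = 2√(r² − d²) = 2·√(18) = 6√2.

6√2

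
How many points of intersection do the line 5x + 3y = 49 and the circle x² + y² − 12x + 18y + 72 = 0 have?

0

d² = (5·6 + 3·(−9) − (49))²/34 = 1058/17; r² = 45.
Since d² > r², the line lies outside the circle.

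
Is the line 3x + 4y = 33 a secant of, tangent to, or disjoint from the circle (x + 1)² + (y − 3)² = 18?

disjoint

Centre (−1, 3), r² = 18. Distance² from centre to line = (−24)²/25 = 576/25.
Since d² > r², the line lies outside the circle.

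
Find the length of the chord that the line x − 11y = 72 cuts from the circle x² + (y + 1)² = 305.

3√122

From the line, y = (−72 + x)/11. Substituting:
122x² − 122x − 33184 = 0  ⟹  x² − x − 272 = 0
x = 17 or x = −16, giving (17, −5) and (−16, −8).
Chord length = distance between (17, −5) and (−16, −8) = √1098 = 3√122.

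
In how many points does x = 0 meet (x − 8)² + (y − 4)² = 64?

Substituting the line into the circle gives y² − 8y + 16 = 0.
Discriminant = (−8)² − 4·1·(16) = 0.
A repeated root: the line is tangent.

1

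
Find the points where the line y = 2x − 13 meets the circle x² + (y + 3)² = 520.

(−6, −25) and (14, 15)

Express y = 2x − 13 and substitute into the circle:
5x² − 40x − 420 = 0  ⟹  x² − 8x − 84 = 0
x = 14 or x = −6, giving (14, 15) and (−6, −25).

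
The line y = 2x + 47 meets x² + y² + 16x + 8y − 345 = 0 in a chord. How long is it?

12√5

Substitute y = 2x + 47:
5x² + 220x + 2240 = 0  ⟹  x² + 44x + 448 = 0
x = −16 or x = −28, giving (−16, 15) and (−28, −9).
Chord length = distance between (−16, 15) and (−28, −9) = √720 = 12√5.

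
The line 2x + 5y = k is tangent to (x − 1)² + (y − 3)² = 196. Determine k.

k = 17 ± 14√29

For a tangent, require d(centre, line) = r = 14.
|2·1 + 5·3 − k| / √29 = 14
|k − (17)| = 14√29.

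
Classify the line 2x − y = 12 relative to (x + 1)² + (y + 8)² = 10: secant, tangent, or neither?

secant

Substituting the line into the circle gives 5x² − 14x + 7 = 0.
Discriminant = (−14)² − 4·5·(7) = 56 > 0.
Two real roots: the line is a secant.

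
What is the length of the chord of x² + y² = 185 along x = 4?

26

The distance from (0, 0) to the line is 4, and r² = 185.
Half the chord is √(r² − d²) = √(169), so the full chord is 26.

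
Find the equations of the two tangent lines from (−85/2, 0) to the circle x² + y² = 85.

2x + 9y = −85 and 2x − 9y = −85

Write the tangent as mx − y + (0 − m·(−85/2)) = 0 and set its distance from the centre to √85:
[m·(85/2) − (0)]² = 85(m² + 1)
81m² − 4 = 0, so m = −2/9 or m = 2/9.
With m = −2/9: 2x + 9y = −85. With m = 2/9: 2x − 9y = −85.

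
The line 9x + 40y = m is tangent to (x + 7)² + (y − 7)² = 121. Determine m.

Tangency holds when the distance from the centre (−7, 7) to the line equals the radius 11:
|9·(−7) + 40·7 − m| / √1681 = 11
|m − (217)| = 11·41, so m = 668 or m = −234.

m = −234 or m = 668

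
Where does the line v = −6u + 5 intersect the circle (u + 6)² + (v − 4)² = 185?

(−2, 17) and (2, −7)

Substitute v = −6u + 5:
37u² − 148 = 0  ⟹  u² − 4 = 0
u = 2 or u = −2, giving (2, −7) and (−2, 17).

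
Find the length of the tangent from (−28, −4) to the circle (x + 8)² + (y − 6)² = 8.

With centre O = (−8, 6), |OP|² = 500 and r² = 8.
By the tangent–radius right angle, tangent length = √(|PO|² − r²) = √492 = 2√123.

2√123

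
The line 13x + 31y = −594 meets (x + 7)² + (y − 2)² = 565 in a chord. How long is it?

The distance from (−7, 2) to the line is 565/√1130, and r² = 565.
Half the chord is √(r² − d²) = √(565/2), so the full chord is √1130.

√1130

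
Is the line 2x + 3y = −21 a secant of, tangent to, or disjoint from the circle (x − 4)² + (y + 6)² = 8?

disjoint

Substituting the line into the circle gives 13x² − 60x + 81 = 0.
Discriminant = (−60)² − 4·13·(81) = −612 < 0.
No real roots: the line does not meet the circle.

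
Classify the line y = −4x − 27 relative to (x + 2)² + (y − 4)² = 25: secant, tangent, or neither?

Centre (−2, 4), r² = 25. Distance² from centre to line = (23)²/17 = 529/17.
Since d² > r², the line lies outside the circle.

neither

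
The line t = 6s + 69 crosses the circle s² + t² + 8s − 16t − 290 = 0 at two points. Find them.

Express t = 6s + 69 and substitute into the circle:
37s² + 740s + 3367 = 0  ⟹  s² + 20s + 91 = 0
s = −7 or s = −13, giving (−7, 27) and (−13, −9).

(−13, −9) and (−7, 27)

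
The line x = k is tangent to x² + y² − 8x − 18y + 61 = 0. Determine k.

k = −2 or k = 10

The line touches the circle iff its distance from (4, 9) is 6:
|1·4 + 0·9 − k| / √1 = 6
|k − (4)| = 6, so k = 10 or k = −2.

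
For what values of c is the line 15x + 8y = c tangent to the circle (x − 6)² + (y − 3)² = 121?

The line touches the circle iff its distance from (6, 3) is 11:
|15·6 + 8·3 − c| / √289 = 11
|c − (114)| = 11·17, so c = 301 or c = −73.

c = −73 or c = 301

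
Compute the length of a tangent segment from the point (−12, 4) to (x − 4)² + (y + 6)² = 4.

Centre (4, −6), r² = 4. |PO|² = (−16)² + (10)² = 356.
By the tangent–radius right angle, tangent length = √(|PO|² − r²) = √352 = 4√22.

4√22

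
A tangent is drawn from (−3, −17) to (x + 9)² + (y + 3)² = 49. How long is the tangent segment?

√183

Centre (−9, −3), r² = 49. |PO|² = (6)² + (−14)² = 232.
The tangent meets the radius at right angles, so tangent² = |PO|² − r² = 232 − 49 = 183.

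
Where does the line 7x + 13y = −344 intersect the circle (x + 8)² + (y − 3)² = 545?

(−25, −13) and (−12, −20)

Substitute y = (−344 − 7x)/13:
218x² + 8066x + 65400 = 0  ⟹  x² + 37x + 300 = 0
x = −12 or x = −25, giving (−12, −20) and (−25, −13).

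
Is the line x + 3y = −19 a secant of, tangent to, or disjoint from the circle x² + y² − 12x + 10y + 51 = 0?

Substituting the line into the circle gives 10x² − 100x + 250 = 0.
Δ = 10000 − 10000 = 0.
A repeated root: the line is tangent.

tangent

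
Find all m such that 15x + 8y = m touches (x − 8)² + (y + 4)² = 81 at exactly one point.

m = −65 or m = 241

Tangency holds when the distance from the centre (8, −4) to the line equals the radius 9:
|15·8 + 8·(−4) − m| / √289 = 9
|m − (88)| = 9·17, so m = 241 or m = −65.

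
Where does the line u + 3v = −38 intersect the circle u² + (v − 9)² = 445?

(−11, −9) and (−2, −12)

From the line, v = (−38 − u)/3. Substituting:
10u² + 130u + 220 = 0  ⟹  u² + 13u + 22 = 0
u = −2 or u = −11, giving (−2, −12) and (−11, −9).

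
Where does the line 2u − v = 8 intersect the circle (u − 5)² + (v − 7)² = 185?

Express v = 2u − 8 and substitute into the circle:
5u² − 70u + 65 = 0  ⟹  u² − 14u + 13 = 0
u = 13 or u = 1, giving (13, 18) and (1, −6).

(1, −6) and (13, 18)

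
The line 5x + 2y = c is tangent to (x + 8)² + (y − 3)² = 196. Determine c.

c = −34 ± 14√29

The line touches the circle iff its distance from (−8, 3) is 14:
|5·(−8) + 2·3 − c| / √29 = 14
|c − (−34)| = 14√29.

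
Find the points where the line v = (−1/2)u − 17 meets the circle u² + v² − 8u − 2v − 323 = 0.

From the line, v = (−34 − u)/2. Substituting:
5u² + 40u = 0  ⟹  u² + 8u = 0
u = 0 or u = −8, giving (0, −17) and (−8, −13).

(−8, −13) and (0, −17)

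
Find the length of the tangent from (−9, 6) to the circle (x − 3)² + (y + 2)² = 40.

The centre is (3, −2) and r = 2√10. The square of the distance from P to the centre is 144 + 64 = 208.
By the tangent–radius right angle, tangent length = √(|PO|² − r²) = √168 = 2√42.

2√42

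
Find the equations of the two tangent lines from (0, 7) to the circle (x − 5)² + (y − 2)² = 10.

x + 3y = 21 and 3x + y = 7

Write the tangent as mx − y + (7 − m·(0)) = 0 and set its distance from the centre to √10:
[m·(5) − (−5)]² = 10(m² + 1)
3m² + 10m + 3 = 0, so m = −1/3 or m = −3.
With m = −1/3: x + 3y = 21. With m = −3: 3x + y = 7.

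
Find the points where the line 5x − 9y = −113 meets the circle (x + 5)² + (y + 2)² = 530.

(−28, −3) and (8, 17)

Express y = (113 + 5x)/9 and substitute into the circle:
106x² + 2120x − 23744 = 0  ⟹  x² + 20x − 224 = 0
x = 8 or x = −28, giving (8, 17) and (−28, −3).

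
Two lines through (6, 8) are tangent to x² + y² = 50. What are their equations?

x − 7y = −50 and 7x + y = 50

Let a tangent through (6, 8) have slope m. Its distance from (0, 0) must equal 5√2:
(−6m − (−8))² = 50(m² + 1)
7m² + 48m − 7 = 0, so m = 1/7 or m = −7.
Through (6, 8) these give x − 7y = −50 and 7x + y = 50.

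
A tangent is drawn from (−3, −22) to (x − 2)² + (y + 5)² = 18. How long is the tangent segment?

Centre (2, −5), r² = 18. |PO|² = (−5)² + (−17)² = 314.
Power of the point: PT² = |PO|² − r² = 296, so PT = 2√74.

2√74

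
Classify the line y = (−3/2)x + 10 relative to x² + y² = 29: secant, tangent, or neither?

d² = (3·0 + 2·0 − (20))²/13 = 400/13; r² = 29.
Since d² > r², the line lies outside the circle.

neither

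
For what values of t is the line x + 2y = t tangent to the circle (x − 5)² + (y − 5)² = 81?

Tangency holds when the distance from the centre (5, 5) to the line equals the radius 9:
|1·5 + 2·5 − t| / √5 = 9
|t − (15)| = 9√5.

t = 15 ± 9√5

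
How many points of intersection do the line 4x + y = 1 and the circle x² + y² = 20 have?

2

Substituting the line into the circle gives 17x² − 8x − 19 = 0.
Discriminant = (−8)² − 4·17·(−19) = 1356 > 0.
Two real roots: the line is a secant.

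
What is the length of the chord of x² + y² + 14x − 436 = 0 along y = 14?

Express y = 14 and substitute into the circle:
x² + 14x − 240 = 0
x = 10 or x = −24, giving (10, 14) and (−24, 14).
|(10, 14) − (−24, 14)| = √((34)² + (0)²) = 34.

34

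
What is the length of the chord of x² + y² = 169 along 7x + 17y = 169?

The distance from (0, 0) to the line is 169/√338, and r² = 169.
Chord = 2√(r² − d²) = 2·√(169/2) = 13√2.

13√2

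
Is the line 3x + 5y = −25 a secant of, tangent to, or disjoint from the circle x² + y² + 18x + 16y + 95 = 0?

Centre (−9, −8), r² = 50. Distance² from centre to line = (−42)²/34 = 882/17.
Since d² > r², the line lies outside the circle.

disjoint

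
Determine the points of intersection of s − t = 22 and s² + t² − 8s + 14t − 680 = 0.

(−9, −31) and (28, 6)

From the line, t = s − 22. Substituting:
2s² − 38s − 504 = 0  ⟹  s² − 19s − 252 = 0
s = 28 or s = −9, giving (28, 6) and (−9, −31).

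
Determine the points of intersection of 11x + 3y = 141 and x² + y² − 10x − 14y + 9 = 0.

(9, 14) and (12, 3)

Express y = (141 − 11x)/3 and substitute into the circle:
130x² − 2730x + 14040 = 0  ⟹  x² − 21x + 108 = 0
x = 12 or x = 9, giving (12, 3) and (9, 14).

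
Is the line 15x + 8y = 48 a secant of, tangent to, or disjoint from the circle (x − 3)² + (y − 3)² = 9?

Substituting the line into the circle gives 289x² − 1104x + 576 = 0.
Discriminant = (−1104)² − 4·289·(576) = 552960 > 0.
Two real roots: the line is a secant.

secant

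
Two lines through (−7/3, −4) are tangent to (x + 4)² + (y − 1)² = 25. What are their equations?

3x − 4y = 9 and y = −4

Let a tangent through (−7/3, −4) have slope m. Its distance from (−4, 1) must equal 5:
[m·(−5/3) − (5)]² = 25(m² + 1)
4m² − 3m = 0, so m = 3/4 or m = 0.
With m = 3/4: 3x − 4y = 9. With m = 0: y = −4.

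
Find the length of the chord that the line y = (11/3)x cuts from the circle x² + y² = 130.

Express y = (11x)/3 and substitute into the circle:
130x² − 1170 = 0  ⟹  x² − 9 = 0
x = 3 or x = −3, giving (3, 11) and (−3, −11).
|(3, 11) − (−3, −11)| = √((6)² + (22)²) = 2√130.

2√130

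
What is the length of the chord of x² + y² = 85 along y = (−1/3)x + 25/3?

Substitute y = (25 − x)/3:
10x² − 50x − 140 = 0  ⟹  x² − 5x − 14 = 0
x = 7 or x = −2, giving (7, 6) and (−2, 9).
Chord length = distance between (7, 6) and (−2, 9) = √90 = 3√10.

3√10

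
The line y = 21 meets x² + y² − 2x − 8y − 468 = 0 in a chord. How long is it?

From the line, y = 21. Substituting:
x² − 2x − 195 = 0
x = 15 or x = −13, giving (15, 21) and (−13, 21).
|(15, 21) − (−13, 21)| = √((28)² + (0)²) = 28.

28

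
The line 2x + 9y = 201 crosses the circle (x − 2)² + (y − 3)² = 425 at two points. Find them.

(−3, 23) and (15, 19)

Substitute y = (201 − 2x)/9:
85x² − 1020x − 3825 = 0  ⟹  x² − 12x − 45 = 0
x = 15 or x = −3, giving (15, 19) and (−3, 23).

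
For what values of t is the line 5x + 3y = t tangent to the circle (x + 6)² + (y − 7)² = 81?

t = −9 ± 9√34

For a tangent, require d(centre, line) = r = 9.
|5·(−6) + 3·7 − t| / √34 = 9
|t − (−9)| = 9√34.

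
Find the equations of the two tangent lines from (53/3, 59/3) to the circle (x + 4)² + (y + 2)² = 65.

7x − 4y = 45 and 4x − 7y = −67

Let a tangent through (53/3, 59/3) have slope m. Its distance from (−4, −2) must equal √65:
(−65/3m − (−65/3))² = 65(m² + 1)
28m² − 65m + 28 = 0, so m = 7/4 or m = 4/7.
Through (53/3, 59/3) these give 7x − 4y = 45 and 4x − 7y = −67.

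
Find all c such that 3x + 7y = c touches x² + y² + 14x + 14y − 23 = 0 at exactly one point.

Tangency holds when the distance from the centre (−7, −7) to the line equals the radius 11:
|3·(−7) + 7·(−7) − c| / √58 = 11
|c − (−70)| = 11√58.

c = −70 ± 11√58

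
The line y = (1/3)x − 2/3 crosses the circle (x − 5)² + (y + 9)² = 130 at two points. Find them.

(−4, −2) and (8, 2)

From the line, y = (−2 + x)/3. Substituting:
10x² − 40x − 320 = 0  ⟹  x² − 4x − 32 = 0
x = 8 or x = −4, giving (8, 2) and (−4, −2).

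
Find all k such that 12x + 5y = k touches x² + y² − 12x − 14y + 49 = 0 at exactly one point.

k = 29 or k = 185

For a tangent, require d(centre, line) = r = 6.
|12·6 + 5·7 − k| / √169 = 6
|k − (107)| = 6·13, so k = 185 or k = 29.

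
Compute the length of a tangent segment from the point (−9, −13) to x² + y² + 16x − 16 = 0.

With centre O = (−8, 0), |OP|² = 170 and r² = 80.
By the tangent–radius right angle, tangent length = √(|PO|² − r²) = √90 = 3√10.

3√10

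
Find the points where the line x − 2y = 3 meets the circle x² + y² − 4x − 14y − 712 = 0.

Substitute y = (−3 + x)/2:
5x² − 50x − 2755 = 0  ⟹  x² − 10x − 551 = 0
x = 29 or x = −19, giving (29, 13) and (−19, −11).

(−19, −11) and (29, 13)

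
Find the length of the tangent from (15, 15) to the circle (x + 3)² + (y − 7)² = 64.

18

The centre is (−3, 7) and r = 8. The square of the distance from P to the centre is 324 + 64 = 388.
By the tangent–radius right angle, tangent length = √(|PO|² − r²) = √324 = 18.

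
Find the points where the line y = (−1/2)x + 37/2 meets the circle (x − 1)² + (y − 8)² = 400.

From the line, y = (37 − x)/2. Substituting:
5x² − 50x − 1155 = 0  ⟹  x² − 10x − 231 = 0
x = 21 or x = −11, giving (21, 8) and (−11, 24).

(−11, 24) and (21, 8)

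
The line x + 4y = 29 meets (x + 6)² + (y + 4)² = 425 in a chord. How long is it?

8√17

Centre (−6, −4), r² = 425. Perpendicular distance d from centre to line = |−51| / √17 = 51/√17.
Half the chord is √(r² − d²) = √(272), so the full chord is 8√17.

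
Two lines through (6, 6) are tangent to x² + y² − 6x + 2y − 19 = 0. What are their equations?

Let a tangent through (6, 6) have slope m. Its distance from (3, −1) must equal √29:
(−3m − (−7))² = 29(m² + 1)
10m² + 21m − 10 = 0, so m = −5/2 or m = 2/5.
With m = −5/2: 5x + 2y = 42. With m = 2/5: 2x − 5y = −18.

5x + 2y = 42 and 2x − 5y = −18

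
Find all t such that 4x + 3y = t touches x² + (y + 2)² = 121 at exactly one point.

The line touches the circle iff its distance from (0, −2) is 11:
|4·0 + 3·(−2) − t| / √25 = 11
|t − (−6)| = 11·5, so t = 49 or t = −61.

t = −61 or t = 49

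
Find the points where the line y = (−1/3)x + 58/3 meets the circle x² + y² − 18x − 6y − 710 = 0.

(−11, 23) and (37, 7)

Express y = (58 − x)/3 and substitute into the circle:
10x² − 260x − 4070 = 0  ⟹  x² − 26x − 407 = 0
x = 37 or x = −11, giving (37, 7) and (−11, 23).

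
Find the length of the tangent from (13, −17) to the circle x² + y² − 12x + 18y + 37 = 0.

√33

Centre (6, −9), r² = 80. |PO|² = (7)² + (−8)² = 113.
By the tangent–radius right angle, tangent length = √(|PO|² − r²) = √33.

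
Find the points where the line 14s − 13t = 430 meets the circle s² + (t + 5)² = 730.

From the line, t = (−430 + 14s)/13. Substituting:
365s² − 10220s + 9855 = 0  ⟹  s² − 28s + 27 = 0
s = 27 or s = 1, giving (27, −4) and (1, −32).

(1, −32) and (27, −4)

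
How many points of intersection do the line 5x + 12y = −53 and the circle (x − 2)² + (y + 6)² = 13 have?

2

Centre (2, −6), r² = 13. Distance² from centre to line = (−9)²/169 = 81/169.
Since d² < r², the line cuts the circle twice.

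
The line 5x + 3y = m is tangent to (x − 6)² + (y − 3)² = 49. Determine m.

m = 39 ± 7√34

The line touches the circle iff its distance from (6, 3) is 7:
|5·6 + 3·3 − m| / √34 = 7
|m − (39)| = 7√34.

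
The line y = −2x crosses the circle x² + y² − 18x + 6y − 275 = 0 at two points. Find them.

(−5, 10) and (11, −22)

From the line, y = −2x. Substituting:
5x² − 30x − 275 = 0  ⟹  x² − 6x − 55 = 0
x = 11 or x = −5, giving (11, −22) and (−5, 10).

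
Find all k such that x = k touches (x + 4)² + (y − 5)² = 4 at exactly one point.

k = −6 or k = −2

Tangency holds when the distance from the centre (−4, 5) to the line equals the radius 2:
|1·(−4) + 0·5 − k| / √1 = 2
|k − (−4)| = 2, so k = −2 or k = −6.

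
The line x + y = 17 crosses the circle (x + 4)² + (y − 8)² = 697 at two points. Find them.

(−15, 32) and (20, −3)

From the line, y = −x + 17. Substituting:
2x² − 10x − 600 = 0  ⟹  x² − 5x − 300 = 0
x = 20 or x = −15, giving (20, −3) and (−15, 32).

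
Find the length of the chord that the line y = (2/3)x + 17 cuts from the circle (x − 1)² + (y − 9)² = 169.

Express y = (51 + 2x)/3 and substitute into the circle:
13x² + 78x − 936 = 0  ⟹  x² + 6x − 72 = 0
x = 6 or x = −12, giving (6, 21) and (−12, 9).
|(6, 21) − (−12, 9)| = √((18)² + (12)²) = 6√13.

6√13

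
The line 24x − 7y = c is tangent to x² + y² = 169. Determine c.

The line touches the circle iff its distance from (0, 0) is 13:
|24·0 − 7·0 − c| / √625 = 13
|c| = 13·25, so c = 325 or c = −325.

c = −325 or c = 325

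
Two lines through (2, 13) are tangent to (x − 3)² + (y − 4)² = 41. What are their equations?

5x − 4y = −42 and 4x + 5y = 73

Let a tangent through (2, 13) have slope m. Its distance from (3, 4) must equal √41:
(1m − (−9))² = 41(m² + 1)
20m² − 9m − 20 = 0, so m = 5/4 or m = −4/5.
With m = 5/4: 5x − 4y = −42. With m = −4/5: 4x + 5y = 73.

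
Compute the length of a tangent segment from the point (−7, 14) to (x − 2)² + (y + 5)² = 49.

√393

Centre (2, −5), r² = 49. |PO|² = (−9)² + (19)² = 442.
Power of the point: PT² = |PO|² − r² = 393, so PT = √393.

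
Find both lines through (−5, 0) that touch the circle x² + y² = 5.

Write the tangent as mx − y + (0 − m·(−5)) = 0 and set its distance from the centre to √5:
[m·(5) − (0)]² = 5(m² + 1)
4m² − 1 = 0, so m = 1/2 or m = −1/2.
Through (−5, 0) these give x − 2y = −5 and x + 2y = −5.

x − 2y = −5 and x + 2y = −5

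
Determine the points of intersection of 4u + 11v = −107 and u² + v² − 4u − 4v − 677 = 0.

Express v = (−107 − 4u)/11 and substitute into the circle:
137u² + 548u − 65760 = 0  ⟹  u² + 4u − 480 = 0
u = 20 or u = −24, giving (20, −17) and (−24, −1).

(−24, −1) and (20, −17)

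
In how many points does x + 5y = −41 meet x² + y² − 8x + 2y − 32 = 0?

0

Centre (4, −1), r² = 49. Distance² from centre to line = (40)²/26 = 800/13.
Since d² > r², the line lies outside the circle.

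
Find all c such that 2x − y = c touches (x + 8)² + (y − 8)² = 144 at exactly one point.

For a tangent, require d(centre, line) = r = 12.
|2·(−8) − 1·8 − c| / √5 = 12
|c − (−24)| = 12√5.

c = −24 ± 12√5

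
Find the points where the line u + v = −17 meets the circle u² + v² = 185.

(−13, −4) and (−4, −13)

Substitute v = −u − 17:
2u² + 34u + 104 = 0  ⟹  u² + 17u + 52 = 0
u = −4 or u = −13, giving (−4, −13) and (−13, −4).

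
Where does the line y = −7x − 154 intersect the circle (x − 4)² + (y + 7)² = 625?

(−21, −7) and (−20, −14)

Express y = −7x − 154 and substitute into the circle:
50x² + 2050x + 21000 = 0  ⟹  x² + 41x + 420 = 0
x = −20 or x = −21, giving (−20, −14) and (−21, −7).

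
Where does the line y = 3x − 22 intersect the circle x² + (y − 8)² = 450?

(3, −13) and (15, 23)

Express y = 3x − 22 and substitute into the circle:
10x² − 180x + 450 = 0  ⟹  x² − 18x + 45 = 0
x = 15 or x = 3, giving (15, 23) and (3, −13).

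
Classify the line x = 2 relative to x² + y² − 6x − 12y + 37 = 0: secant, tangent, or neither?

d² = (1·3 + 0·6 − (2))² = 1; r² = 8.
Since d² < r², the line cuts the circle twice.

secant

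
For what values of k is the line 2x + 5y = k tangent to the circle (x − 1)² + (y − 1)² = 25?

k = 7 ± 5√29

For a tangent, require d(centre, line) = r = 5.
|2·1 + 5·1 − k| / √29 = 5
|k − (7)| = 5√29.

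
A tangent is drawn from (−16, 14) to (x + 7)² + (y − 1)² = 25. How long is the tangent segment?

15

The centre is (−7, 1) and r = 5. The square of the distance from P to the centre is 81 + 169 = 250.
Power of the point: PT² = |PO|² − r² = 225, so PT = 15.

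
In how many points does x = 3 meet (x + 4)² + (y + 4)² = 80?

2

d² = (1·(−4) + 0·(−4) − (3))² = 49; r² = 80.
Since d² < r², the line cuts the circle twice.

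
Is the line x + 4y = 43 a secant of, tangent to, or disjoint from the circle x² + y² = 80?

Substituting the line into the circle gives 17x² − 86x + 569 = 0.
Δ = 7396 − 38692 = −31296.
No real roots: the line does not meet the circle.

disjoint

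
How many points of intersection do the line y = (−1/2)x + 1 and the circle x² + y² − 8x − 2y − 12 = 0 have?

Substituting the line into the circle gives 5x² − 32x − 52 = 0.
Discriminant = (−32)² − 4·5·(−52) = 2064 > 0.
Two real roots: the line is a secant.

2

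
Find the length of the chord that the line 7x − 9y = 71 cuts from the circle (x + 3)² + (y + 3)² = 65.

Substitute y = (−71 + 7x)/9:
130x² − 130x − 2600 = 0  ⟹  x² − x − 20 = 0
x = 5 or x = −4, giving (5, −4) and (−4, −11).
Chord length = distance between (5, −4) and (−4, −11) = √130 = √130.

√130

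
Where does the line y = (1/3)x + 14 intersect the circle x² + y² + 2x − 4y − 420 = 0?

Substitute y = (42 + x)/3:
10x² + 90x − 2520 = 0  ⟹  x² + 9x − 252 = 0
x = 12 or x = −21, giving (12, 18) and (−21, 7).

(−21, 7) and (12, 18)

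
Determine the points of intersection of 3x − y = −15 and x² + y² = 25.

From the line, y = 3x + 15. Substituting:
10x² + 90x + 200 = 0  ⟹  x² + 9x + 20 = 0
x = −4 or x = −5, giving (−4, 3) and (−5, 0).

(−5, 0) and (−4, 3)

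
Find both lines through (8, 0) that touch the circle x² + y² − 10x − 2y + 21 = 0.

x − 2y = 8 and 2x + y = 16

Let a tangent through (8, 0) have slope m. Its distance from (5, 1) must equal √5:
(−3m − (1))² = 5(m² + 1)
2m² + 3m − 2 = 0, so m = 1/2 or m = −2.
Through (8, 0) these give x − 2y = 8 and 2x + y = 16.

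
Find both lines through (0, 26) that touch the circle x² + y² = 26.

5x + y = 26 and 5x − y = −26

Let a tangent through (0, 26) have slope m. Its distance from (0, 0) must equal √26:
[m·(0) − (−26)]² = 26(m² + 1)
m² − 25 = 0, so m = −5 or m = 5.
Through (0, 26) these give 5x + y = 26 and 5x − y = −26.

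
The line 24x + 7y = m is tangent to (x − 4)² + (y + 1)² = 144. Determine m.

m = −211 or m = 389

Tangency holds when the distance from the centre (4, −1) to the line equals the radius 12:
|24·4 + 7·(−1) − m| / √625 = 12
|m − (89)| = 12·25, so m = 389 or m = −211.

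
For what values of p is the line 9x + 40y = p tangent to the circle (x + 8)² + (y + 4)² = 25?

For a tangent, require d(centre, line) = r = 5.
|9·(−8) + 40·(−4) − p| / √1681 = 5
|p − (−232)| = 5·41, so p = −27 or p = −437.

p = −437 or p = −27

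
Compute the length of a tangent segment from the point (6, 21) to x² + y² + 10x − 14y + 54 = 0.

3√33

With centre O = (−5, 7), |OP|² = 317 and r² = 20.
Power of the point: PT² = |PO|² − r² = 297, so PT = 3√33.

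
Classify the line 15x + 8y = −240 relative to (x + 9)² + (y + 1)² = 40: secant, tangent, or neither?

secant

d² = (15·(−9) + 8·(−1) − (−240))²/289 = 9409/289; r² = 40.
Since d² < r², the line cuts the circle twice.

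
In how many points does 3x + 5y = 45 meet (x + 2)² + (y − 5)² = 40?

Substituting the line into the circle gives 34x² − 20x − 500 = 0.
Δ = 400 − (−68000) = 68400.
Two real roots: the line is a secant.

2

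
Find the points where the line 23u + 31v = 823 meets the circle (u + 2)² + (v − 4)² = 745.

(−6, 31) and (25, 8)

From the line, v = (823 − 23u)/31. Substituting:
1490u² − 28310u − 223500 = 0  ⟹  u² − 19u − 150 = 0
u = 25 or u = −6, giving (25, 8) and (−6, 31).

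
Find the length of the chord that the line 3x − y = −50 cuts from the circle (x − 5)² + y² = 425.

Substitute y = 3x + 50:
10x² + 290x + 2100 = 0  ⟹  x² + 29x + 210 = 0
x = −14 or x = −15, giving (−14, 8) and (−15, 5).
Chord length = distance between (−14, 8) and (−15, 5) = √10 = √10.

√10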